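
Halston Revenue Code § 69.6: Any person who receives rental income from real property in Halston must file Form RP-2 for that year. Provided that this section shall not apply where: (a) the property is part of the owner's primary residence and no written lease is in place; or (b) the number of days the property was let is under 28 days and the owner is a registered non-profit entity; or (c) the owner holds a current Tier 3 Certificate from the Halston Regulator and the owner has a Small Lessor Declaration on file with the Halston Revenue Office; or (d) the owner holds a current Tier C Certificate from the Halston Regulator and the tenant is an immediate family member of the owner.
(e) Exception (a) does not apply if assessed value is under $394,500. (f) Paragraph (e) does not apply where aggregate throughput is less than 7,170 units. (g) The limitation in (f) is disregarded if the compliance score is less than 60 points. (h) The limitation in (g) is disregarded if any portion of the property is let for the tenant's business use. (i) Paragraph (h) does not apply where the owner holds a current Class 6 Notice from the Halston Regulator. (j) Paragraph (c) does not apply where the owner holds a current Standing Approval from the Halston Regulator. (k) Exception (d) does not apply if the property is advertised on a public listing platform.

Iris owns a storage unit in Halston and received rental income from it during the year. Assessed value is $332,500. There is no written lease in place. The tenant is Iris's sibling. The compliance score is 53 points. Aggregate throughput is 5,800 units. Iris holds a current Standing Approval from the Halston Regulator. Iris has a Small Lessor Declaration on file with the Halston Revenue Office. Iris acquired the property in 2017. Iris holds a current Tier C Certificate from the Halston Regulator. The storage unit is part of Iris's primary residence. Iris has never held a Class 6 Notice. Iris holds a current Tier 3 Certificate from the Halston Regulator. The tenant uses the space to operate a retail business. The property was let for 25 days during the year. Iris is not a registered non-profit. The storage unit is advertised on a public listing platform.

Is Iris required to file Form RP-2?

All of (a)'s requirements are met (the storage unit is part of the primary residence; there is no written lease). Considering the limiting provisions: (e) would limit (a) — assessed value is $332,500, under the $394,500 limit — but (f) sets (e) aside: (f) applies — aggregate throughput is 5,800 units, less than the 7,170 units limit. (g) would limit (f) — the compliance score is 53 points, less than the 60 points limit — but (h) sets (g) aside: (h) operates against (g): the space is let for business use. (i), which would lift (h), is inapplicable — the Class 6 Notice is not current. Exception (a) stands.
Exception (b) does not apply: Iris is not a registered non-profit.
Exception (c): a current Tier 3 Certificate is held; a Small Lessor Declaration is on file — every condition holds. But applying paragraph (j): (j) operates against (c): a current Standing Approval is held. (c) is therefore removed.
Exception (d): a current Tier C Certificate is held; the tenant is an immediate family member — every condition holds. But: (k) operates against (d): the property is publicly advertised. Exception (d) does not apply.

No — exception (a) applies; Iris is not required to file Form RP-2.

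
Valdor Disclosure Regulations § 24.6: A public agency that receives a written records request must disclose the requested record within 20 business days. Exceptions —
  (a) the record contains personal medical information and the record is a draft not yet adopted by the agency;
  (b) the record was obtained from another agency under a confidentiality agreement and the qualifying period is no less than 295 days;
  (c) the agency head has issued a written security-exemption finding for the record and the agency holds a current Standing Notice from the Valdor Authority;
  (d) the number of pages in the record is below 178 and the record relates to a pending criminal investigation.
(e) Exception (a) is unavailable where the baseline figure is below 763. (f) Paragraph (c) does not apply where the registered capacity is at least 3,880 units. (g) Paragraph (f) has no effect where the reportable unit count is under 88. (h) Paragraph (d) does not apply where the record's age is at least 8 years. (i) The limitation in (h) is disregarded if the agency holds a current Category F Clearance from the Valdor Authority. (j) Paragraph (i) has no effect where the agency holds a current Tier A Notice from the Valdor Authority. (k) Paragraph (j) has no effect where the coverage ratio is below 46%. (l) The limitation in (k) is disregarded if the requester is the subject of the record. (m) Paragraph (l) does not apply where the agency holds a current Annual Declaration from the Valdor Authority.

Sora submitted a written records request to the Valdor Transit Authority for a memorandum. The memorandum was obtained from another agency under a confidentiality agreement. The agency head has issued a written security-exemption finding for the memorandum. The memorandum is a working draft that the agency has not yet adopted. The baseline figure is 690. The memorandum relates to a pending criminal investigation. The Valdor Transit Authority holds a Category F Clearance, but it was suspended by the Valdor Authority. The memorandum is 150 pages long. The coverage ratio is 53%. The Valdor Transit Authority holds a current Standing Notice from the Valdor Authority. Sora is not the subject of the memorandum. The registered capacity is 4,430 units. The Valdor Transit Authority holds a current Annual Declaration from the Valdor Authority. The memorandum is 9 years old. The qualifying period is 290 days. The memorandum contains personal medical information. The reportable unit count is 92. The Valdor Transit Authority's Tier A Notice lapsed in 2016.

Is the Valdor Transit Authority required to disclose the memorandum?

All of (a)'s requirements are met (the memorandum contains personal medical information; the memorandum is an unadopted draft). However, paragraph (e) must be considered: (e) operates against (a): the baseline figure is 690, below the 763 limit. (a) is therefore removed.
Exception (b) does not apply: the qualifying period is 290 days, short of 295 days.
Exception (c)'s conditions are all satisfied: a written security-exemption finding has been issued; a current Standing Notice is held. However, paragraphs (f)–(g) must be considered: (f) operates against (c): the registered capacity is 4,430 units, meeting the 3,880 units threshold. (g) is inapplicable (the reportable unit count is 92, not under 88), so (f) stands. Exception (c) does not apply.
All of (d)'s requirements are met (the number of pages in the record is 150, below the 178 limit; the memorandum relates to a pending investigation). But applying paragraphs (h)–(m): (h) applies — the record's age is 9 years, meeting the 8 years threshold. (i), which would lift (h), does not operate here — the Category F Clearance is not current. (d) is therefore removed.
Every exception is unavailable, so the rule governs.

Yes — the Valdor Transit Authority must disclose the memorandum.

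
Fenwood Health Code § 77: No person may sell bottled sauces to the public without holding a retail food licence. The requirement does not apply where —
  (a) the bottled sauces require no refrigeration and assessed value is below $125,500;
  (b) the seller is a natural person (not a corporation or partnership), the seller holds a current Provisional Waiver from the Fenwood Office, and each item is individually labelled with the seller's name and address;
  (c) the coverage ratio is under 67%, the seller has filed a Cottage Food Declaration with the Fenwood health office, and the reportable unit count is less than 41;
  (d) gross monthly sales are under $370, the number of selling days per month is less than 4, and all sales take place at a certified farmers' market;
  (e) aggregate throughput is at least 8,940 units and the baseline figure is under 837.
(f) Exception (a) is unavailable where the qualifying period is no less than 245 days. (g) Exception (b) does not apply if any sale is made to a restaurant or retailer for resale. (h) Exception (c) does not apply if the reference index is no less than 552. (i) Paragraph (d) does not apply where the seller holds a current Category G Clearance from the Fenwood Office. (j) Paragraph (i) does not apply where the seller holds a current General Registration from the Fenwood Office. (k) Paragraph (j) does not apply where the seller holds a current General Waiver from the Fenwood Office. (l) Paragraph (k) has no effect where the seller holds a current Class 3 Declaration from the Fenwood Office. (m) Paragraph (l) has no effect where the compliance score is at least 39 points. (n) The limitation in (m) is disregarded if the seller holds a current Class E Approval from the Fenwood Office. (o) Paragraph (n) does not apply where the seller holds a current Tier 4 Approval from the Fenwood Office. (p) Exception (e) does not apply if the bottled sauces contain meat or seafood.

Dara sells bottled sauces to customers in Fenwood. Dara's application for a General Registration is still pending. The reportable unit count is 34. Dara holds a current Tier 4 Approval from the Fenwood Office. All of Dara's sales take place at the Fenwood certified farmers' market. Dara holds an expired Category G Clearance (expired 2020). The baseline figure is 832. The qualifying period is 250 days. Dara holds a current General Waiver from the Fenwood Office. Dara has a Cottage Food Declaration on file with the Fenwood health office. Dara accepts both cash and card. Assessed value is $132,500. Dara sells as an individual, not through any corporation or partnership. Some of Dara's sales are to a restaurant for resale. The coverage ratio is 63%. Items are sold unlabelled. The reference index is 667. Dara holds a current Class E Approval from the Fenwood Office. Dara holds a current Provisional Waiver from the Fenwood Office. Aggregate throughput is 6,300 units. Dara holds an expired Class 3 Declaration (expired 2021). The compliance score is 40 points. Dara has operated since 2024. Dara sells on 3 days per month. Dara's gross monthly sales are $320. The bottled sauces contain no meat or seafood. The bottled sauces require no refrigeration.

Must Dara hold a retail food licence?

No — exception (d) applies; Dara is not required to hold a retail food licence.

Exception (a) requires that assessed value is below $125,500; but assessed value is $132,500, not below $125,500, so (a) is unavailable.
Exception (b) requires that each item is individually labelled with the seller's name and address; but items are sold unlabelled, so (b) is unavailable.
Exception (c) is satisfied on its face — the coverage ratio is 63%, under the 67% limit; a Cottage Food Declaration is on file; the reportable unit count is 34, less than the 41 limit. But applying paragraph (h): (h) applies — the reference index is 667, meeting the 552 threshold. Exception (c) does not apply.
Exception (d): gross monthly sales are $320, under the $370 limit; the number of selling days per month is 3, less than the 4 limit; all sales are at a certified farmers' market — every condition holds. Under paragraphs (i)–(o): (i) is not triggered — the Category G Clearance is not current. Exception (d) stands.
Exception (e) fails — aggregate throughput is 6,300 units, short of 8,940 units.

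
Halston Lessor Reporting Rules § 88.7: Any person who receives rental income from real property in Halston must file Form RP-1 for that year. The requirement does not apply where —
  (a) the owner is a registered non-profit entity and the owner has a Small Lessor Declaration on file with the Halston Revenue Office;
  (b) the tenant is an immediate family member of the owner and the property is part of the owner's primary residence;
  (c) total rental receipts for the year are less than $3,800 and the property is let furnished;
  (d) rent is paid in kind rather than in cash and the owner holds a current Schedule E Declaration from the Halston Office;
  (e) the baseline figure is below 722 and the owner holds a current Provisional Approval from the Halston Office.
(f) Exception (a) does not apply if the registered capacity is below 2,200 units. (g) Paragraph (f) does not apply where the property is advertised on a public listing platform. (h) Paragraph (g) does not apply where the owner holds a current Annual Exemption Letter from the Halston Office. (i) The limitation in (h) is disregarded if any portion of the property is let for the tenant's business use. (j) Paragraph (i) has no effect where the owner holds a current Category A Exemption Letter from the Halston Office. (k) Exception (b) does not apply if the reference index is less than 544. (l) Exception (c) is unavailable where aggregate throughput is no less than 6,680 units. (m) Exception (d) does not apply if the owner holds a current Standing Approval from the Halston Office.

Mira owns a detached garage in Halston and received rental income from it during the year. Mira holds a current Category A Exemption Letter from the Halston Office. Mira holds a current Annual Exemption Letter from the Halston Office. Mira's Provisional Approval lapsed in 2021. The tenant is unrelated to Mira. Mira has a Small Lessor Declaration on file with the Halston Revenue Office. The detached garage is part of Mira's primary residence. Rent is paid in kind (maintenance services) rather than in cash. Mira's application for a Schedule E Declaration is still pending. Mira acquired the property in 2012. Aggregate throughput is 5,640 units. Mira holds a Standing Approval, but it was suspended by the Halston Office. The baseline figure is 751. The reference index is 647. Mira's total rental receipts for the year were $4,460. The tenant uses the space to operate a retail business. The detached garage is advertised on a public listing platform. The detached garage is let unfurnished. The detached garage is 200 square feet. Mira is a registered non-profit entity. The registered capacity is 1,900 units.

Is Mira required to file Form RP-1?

Exception (a) is satisfied on its face — Mira is a registered non-profit; a Small Lessor Declaration is on file. But applying paragraphs (f)–(j): (f) operates against (a): the registered capacity is 1,900 units, below the 2,200 units limit. (g) applies (the property is publicly advertised), but yields to (h): (h) operates — a current Annual Exemption Letter is held. (i) applies (the space is let for business use), but is overridden by (j): (j) applies — a current Category A Exemption Letter is held. Exception (a) does not apply.
Exception (b) does not apply: the tenant is unrelated to the owner.
Exception (c) requires that total rental receipts for the year are less than $3,800; but total rental receipts for the year are $4,460, not less than $3,800, so (c) is unavailable.
Exception (d) does not apply: there is no Schedule E Declaration in force.
Exception (e) fails — the baseline figure is 751, not below 722.
Every exception is unavailable, so the rule governs.

Yes — Mira must file Form RP-1.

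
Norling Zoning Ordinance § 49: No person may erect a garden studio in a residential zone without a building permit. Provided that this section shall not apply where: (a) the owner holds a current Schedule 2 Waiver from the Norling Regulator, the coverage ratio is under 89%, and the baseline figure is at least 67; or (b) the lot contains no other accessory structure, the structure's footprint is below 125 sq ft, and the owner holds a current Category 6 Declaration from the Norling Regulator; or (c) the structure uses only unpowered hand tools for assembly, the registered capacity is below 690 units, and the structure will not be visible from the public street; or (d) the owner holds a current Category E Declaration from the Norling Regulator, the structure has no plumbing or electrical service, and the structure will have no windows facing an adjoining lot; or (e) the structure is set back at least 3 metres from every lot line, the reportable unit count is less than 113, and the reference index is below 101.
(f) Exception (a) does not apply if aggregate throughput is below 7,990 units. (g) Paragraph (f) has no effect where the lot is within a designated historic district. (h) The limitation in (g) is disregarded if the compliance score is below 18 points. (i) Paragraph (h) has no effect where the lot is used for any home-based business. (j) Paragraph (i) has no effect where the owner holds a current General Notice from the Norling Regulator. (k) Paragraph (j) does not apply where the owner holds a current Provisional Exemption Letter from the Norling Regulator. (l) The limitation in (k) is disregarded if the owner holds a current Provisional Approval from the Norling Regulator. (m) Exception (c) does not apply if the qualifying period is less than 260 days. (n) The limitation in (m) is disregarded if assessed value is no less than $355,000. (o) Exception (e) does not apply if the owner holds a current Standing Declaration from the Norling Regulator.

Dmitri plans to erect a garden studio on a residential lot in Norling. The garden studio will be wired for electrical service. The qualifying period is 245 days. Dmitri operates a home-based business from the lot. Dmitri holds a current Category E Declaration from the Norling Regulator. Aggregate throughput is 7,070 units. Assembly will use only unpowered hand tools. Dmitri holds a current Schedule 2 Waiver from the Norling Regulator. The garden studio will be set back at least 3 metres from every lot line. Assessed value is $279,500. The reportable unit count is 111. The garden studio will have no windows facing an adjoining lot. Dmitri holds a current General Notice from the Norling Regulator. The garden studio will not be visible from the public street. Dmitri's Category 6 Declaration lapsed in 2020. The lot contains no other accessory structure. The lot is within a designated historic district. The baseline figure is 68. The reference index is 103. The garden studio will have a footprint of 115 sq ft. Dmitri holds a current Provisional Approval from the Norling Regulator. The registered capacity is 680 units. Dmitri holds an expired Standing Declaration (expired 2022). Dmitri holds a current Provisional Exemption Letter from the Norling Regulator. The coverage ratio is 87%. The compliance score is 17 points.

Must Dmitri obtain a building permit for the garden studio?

Exception (a): a current Schedule 2 Waiver is held; the coverage ratio is 87%, under the 89% limit; the baseline figure is 68, meeting the 67 threshold — every condition holds. But: (f) is triggered — aggregate throughput is 7,070 units, below the 7,990 units limit. (g) operates (the lot is in a historic district), but is set aside by (h): (h) applies — the compliance score is 17 points, below the 18 points limit. (i) would limit (h) — a home-based business operates on the lot — but (j) sets (i) aside: (j) operates against (i): a current General Notice is held. (k) would limit (j) — a current Provisional Exemption Letter is held — but (l) sets (k) aside: (l) operates — a current Provisional Approval is held. Exception (a) does not apply.
Exception (b) fails — no current Category 6 Declaration is held.
Exception (c) is satisfied on its face — assembly uses only hand tools; the registered capacity is 680 units, below the 690 units limit; the structure will not be visible from the street. However, paragraphs (m)–(n) must be considered: (m) operates — the qualifying period is 245 days, less than the 260 days limit. (n) does not operate here (assessed value is $279,500, short of $355,000), so (m) stands. (c) is therefore removed.
Exception (d) fails — electrical service is planned.
Exception (e) requires that the reference index is below 101; but the reference index is 103, not below 101, so (e) is unavailable.
Every exception is unavailable, so the rule governs.

Yes — Dmitri must obtain a building permit.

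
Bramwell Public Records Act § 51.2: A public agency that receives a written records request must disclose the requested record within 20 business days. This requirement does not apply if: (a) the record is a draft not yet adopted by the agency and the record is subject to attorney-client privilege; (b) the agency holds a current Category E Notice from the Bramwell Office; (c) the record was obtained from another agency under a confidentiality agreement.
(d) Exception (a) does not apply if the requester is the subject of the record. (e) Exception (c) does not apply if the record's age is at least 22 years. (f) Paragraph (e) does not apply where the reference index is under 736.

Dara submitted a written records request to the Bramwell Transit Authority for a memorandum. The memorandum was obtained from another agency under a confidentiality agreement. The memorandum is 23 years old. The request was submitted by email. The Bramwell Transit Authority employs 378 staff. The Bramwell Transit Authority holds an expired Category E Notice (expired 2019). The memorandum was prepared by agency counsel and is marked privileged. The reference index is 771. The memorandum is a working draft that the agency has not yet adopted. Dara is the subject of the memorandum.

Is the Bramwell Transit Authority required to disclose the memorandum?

Exception (a): the memorandum is an unadopted draft; the memorandum is privileged — every condition holds. But: (d) operates against (a): Dara is the subject of the memorandum. So (a) is unavailable.
Exception (b) requires that the agency holds a current Category E Notice from the Bramwell Office; but there is no Category E Notice in force, so (b) is unavailable.
Exception (c)'s conditions are all satisfied: the memorandum was obtained under a confidentiality agreement. But applying paragraphs (e)–(f): (e) operates against (c): the record's age is 23 years, meeting the 22 years threshold. (f) is not triggered (the reference index is 771, not under 736), so (e) stands. Exception (c) does not apply.
No exception applies. The general rule governs.

Yes — the Bramwell Transit Authority must disclose the memorandum.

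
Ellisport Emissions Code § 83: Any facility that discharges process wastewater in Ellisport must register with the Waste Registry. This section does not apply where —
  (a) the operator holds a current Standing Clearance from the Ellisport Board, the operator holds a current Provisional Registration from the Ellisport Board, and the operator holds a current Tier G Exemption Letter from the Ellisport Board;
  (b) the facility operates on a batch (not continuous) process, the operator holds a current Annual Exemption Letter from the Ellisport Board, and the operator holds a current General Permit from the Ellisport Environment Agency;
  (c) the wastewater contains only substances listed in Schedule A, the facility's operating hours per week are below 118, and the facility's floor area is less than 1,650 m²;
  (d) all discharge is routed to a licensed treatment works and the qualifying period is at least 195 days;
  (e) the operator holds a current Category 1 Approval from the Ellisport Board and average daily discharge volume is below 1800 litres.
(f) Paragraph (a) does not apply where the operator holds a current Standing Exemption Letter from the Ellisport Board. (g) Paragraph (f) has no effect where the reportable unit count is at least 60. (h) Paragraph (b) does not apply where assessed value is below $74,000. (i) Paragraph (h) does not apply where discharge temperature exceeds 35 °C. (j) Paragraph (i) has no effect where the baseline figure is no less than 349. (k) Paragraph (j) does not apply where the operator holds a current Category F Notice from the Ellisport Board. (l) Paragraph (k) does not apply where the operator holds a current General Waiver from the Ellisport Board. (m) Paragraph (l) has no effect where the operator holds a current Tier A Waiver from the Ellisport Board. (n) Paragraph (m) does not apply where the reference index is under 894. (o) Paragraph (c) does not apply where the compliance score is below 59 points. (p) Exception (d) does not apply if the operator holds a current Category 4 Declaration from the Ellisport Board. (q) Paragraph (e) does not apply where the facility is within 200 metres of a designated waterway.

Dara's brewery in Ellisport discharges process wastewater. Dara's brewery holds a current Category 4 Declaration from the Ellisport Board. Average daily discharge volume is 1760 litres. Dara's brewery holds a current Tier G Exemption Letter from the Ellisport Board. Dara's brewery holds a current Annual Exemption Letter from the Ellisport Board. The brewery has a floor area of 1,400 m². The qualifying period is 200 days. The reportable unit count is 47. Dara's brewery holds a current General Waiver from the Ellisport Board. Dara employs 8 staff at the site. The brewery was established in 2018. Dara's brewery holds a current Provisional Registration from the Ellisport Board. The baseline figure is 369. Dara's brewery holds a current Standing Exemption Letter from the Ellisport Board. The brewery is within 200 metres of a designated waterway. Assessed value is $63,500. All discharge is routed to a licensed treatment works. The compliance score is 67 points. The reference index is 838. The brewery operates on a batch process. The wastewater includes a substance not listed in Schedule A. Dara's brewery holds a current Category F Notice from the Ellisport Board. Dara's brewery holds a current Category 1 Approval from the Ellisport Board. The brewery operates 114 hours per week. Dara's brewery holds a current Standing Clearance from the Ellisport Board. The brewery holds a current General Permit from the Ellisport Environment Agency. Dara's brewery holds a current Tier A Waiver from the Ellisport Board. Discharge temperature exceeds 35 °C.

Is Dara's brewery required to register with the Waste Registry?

Yes — Dara's brewery must register with the Waste Registry.

Exception (a): a current Standing Clearance is held; a current Provisional Registration is held; a current Tier G Exemption Letter is held — every condition holds. But: (f) operates against (a): a current Standing Exemption Letter is held. (g), which would lift (f), is not engaged — the reportable unit count is 47, short of 60. (a) is therefore removed.
Exception (b) is satisfied on its face — the facility operates on a batch process; a current Annual Exemption Letter is held; a current General Permit is held. However, paragraphs (h)–(n) must be considered: (h) applies — assessed value is $63,500, below the $74,000 limit. (i) is triggered (discharge temperature exceeds 35 °C), but is overridden by (j): (j) operates — the baseline figure is 369, meeting the 349 threshold. (k) operates (a current Category F Notice is held), but is overridden by (l): (l) operates against (k): a current General Waiver is held. (m) would limit (l) — a current Tier A Waiver is held — but (n) sets (m) aside: (n) operates against (m): the reference index is 838, under the 894 limit. (b) is therefore removed.
Exception (c) requires that the wastewater contains only substances listed in Schedule A; but the wastewater includes a non-Schedule-A substance, so (c) is unavailable.
All of (d)'s requirements are met (discharge is routed to a licensed treatment works; the qualifying period is 200 days, meeting the 195 days threshold). But: (p) operates against (d): a current Category 4 Declaration is held. So (d) is unavailable.
All of (e)'s requirements are met (a current Category 1 Approval is held; average daily discharge volume is 1760 litres, below the 1800 litres limit). Turning to paragraph (q): (q) is triggered — the brewery is within 200 m of a designated waterway. Exception (e) does not apply.
No exception is made out. Dara's brewery falls within the general rule.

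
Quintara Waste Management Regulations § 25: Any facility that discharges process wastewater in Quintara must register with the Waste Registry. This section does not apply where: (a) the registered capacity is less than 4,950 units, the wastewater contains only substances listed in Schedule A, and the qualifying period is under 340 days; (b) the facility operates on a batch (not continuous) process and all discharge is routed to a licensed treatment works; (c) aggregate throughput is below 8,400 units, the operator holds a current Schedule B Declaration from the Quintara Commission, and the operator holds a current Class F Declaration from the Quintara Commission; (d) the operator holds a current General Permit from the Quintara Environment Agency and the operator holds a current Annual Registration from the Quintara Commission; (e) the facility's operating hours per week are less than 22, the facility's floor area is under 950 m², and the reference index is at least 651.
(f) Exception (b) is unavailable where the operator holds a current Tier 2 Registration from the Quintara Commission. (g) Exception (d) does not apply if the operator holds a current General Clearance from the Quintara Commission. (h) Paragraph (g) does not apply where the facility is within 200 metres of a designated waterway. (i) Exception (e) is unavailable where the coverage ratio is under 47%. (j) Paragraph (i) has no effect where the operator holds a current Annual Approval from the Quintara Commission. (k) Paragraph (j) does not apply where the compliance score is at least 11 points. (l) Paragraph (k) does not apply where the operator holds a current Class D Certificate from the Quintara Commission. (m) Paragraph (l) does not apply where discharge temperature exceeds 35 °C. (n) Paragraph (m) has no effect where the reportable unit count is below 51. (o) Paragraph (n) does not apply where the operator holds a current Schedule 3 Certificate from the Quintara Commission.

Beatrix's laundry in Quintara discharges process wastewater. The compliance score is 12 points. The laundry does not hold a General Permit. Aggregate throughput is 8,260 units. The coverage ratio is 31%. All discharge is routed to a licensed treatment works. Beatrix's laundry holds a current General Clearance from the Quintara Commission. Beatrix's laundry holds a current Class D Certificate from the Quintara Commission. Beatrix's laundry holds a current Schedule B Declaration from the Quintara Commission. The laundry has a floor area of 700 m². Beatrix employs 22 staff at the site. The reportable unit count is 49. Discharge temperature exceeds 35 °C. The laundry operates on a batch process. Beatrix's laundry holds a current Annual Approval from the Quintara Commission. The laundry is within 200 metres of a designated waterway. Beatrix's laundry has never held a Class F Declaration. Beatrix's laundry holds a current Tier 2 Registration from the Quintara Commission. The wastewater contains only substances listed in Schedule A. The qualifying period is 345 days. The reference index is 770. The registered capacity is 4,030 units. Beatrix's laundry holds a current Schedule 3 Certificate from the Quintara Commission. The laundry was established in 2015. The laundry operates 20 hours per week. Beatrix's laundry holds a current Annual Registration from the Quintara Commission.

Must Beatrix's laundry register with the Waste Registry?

Yes — Beatrix's laundry must register with the Waste Registry.

Exception (a) does not apply: the qualifying period is 345 days, not under 340 days.
Exception (b)'s conditions are all satisfied: the facility operates on a batch process; discharge is routed to a licensed treatment works. Turning to paragraph (f): (f) operates against (b): a current Tier 2 Registration is held. So (b) is unavailable.
Exception (c) does not apply: the Class F Declaration is not current.
Exception (d) fails — no General Permit is held.
Exception (e): the facility's operating hours per week are 20, less than the 22 limit; the facility's floor area is 700 m², under the 950 m² limit; the reference index is 770, meeting the 651 threshold — every condition holds. But: (i) operates against (e): the coverage ratio is 31%, under the 47% limit. (j) would limit (i) — a current Annual Approval is held — but (k) sets (j) aside: (k) operates against (j): the compliance score is 12 points, meeting the 11 points threshold. (l) applies (a current Class D Certificate is held), but yields to (m): (m) operates against (l): discharge temperature exceeds 35 °C. (n) would limit (m) — the reportable unit count is 49, below the 51 limit — but (o) sets (n) aside: (o) is engaged — a current Schedule 3 Certificate is held. So (e) is unavailable.
None of the exceptions is available; § 25 applies in full.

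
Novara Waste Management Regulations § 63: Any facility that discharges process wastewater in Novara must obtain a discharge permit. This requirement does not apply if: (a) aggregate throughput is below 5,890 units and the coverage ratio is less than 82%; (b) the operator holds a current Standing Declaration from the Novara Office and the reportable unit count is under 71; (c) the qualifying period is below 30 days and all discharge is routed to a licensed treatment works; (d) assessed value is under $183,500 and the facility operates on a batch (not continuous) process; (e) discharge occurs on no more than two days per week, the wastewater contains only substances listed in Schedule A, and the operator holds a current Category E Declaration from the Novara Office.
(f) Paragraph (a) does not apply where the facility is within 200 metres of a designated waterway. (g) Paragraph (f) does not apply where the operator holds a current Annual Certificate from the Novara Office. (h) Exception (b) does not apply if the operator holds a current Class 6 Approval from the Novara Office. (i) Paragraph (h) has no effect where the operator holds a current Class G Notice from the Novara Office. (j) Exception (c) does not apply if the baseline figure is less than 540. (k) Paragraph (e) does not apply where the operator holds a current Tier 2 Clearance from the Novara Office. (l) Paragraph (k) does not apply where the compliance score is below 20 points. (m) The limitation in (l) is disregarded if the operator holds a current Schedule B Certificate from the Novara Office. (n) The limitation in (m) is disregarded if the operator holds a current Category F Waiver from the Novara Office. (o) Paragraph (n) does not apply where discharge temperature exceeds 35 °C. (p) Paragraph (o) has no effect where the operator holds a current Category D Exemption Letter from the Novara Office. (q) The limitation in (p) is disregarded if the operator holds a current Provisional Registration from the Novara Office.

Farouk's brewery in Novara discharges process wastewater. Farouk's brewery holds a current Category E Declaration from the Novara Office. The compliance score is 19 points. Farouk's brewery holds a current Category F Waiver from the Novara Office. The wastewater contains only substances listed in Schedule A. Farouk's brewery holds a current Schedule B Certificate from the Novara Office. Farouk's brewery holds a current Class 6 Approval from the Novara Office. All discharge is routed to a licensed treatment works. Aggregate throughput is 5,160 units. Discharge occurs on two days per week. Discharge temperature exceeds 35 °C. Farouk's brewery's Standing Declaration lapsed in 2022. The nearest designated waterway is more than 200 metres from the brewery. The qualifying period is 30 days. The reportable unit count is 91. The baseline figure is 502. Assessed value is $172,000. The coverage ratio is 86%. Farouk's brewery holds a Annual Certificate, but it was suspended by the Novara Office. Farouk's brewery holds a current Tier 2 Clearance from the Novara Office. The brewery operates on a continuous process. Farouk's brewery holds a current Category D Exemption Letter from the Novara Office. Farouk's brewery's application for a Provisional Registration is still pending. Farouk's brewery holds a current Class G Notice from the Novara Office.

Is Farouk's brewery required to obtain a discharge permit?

No — exception (e) applies; Farouk's brewery is not required to obtain a discharge permit.

Exception (a) fails — the coverage ratio is 86%, not less than 82%.
Exception (b) requires that the operator holds a current Standing Declaration from the Novara Office; but the Standing Declaration is not current, so (b) is unavailable.
Exception (c) does not apply: the qualifying period is 30 days, not below 30 days.
Exception (d) fails — the facility operates on a continuous process.
All of (e)'s requirements are met (discharge occurs on no more than two days per week; the wastewater is Schedule-A-only; a current Category E Declaration is held). As to paragraphs (k)–(q): (k) is engaged (a current Tier 2 Clearance is held), but yields to (l): (l) is triggered — the compliance score is 19 points, below the 20 points limit. (m) would limit (l) — a current Schedule B Certificate is held — but (n) sets (m) aside: (n) operates against (m): a current Category F Waiver is held. (o) applies (discharge temperature exceeds 35 °C), but is itself disapplied by (p): (p) operates against (o): a current Category D Exemption Letter is held. (q), which would lift (p), is not triggered — the Provisional Registration is not current. Exception (e) stands.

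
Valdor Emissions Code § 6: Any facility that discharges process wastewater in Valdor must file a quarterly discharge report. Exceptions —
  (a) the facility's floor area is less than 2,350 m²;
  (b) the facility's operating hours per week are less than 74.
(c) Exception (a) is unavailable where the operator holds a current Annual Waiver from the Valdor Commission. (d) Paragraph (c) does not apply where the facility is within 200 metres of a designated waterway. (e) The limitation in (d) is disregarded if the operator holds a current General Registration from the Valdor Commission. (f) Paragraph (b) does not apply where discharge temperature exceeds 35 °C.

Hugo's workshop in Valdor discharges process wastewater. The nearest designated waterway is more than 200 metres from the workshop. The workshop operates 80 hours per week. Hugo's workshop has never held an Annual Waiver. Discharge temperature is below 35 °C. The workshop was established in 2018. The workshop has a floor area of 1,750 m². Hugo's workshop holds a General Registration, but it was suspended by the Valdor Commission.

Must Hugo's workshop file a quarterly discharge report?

Exception (a): the facility's floor area is 1,750 m², less than the 2,350 m² limit — every condition holds. Under paragraphs (c)–(e): (c), which would limit (a), does not operate here: the Annual Waiver is not current. (a) remains available.
Exception (b) does not apply: the facility's operating hours per week are 80, not less than 74.

No — exception (a) applies; Hugo's workshop is not required to file a quarterly discharge report.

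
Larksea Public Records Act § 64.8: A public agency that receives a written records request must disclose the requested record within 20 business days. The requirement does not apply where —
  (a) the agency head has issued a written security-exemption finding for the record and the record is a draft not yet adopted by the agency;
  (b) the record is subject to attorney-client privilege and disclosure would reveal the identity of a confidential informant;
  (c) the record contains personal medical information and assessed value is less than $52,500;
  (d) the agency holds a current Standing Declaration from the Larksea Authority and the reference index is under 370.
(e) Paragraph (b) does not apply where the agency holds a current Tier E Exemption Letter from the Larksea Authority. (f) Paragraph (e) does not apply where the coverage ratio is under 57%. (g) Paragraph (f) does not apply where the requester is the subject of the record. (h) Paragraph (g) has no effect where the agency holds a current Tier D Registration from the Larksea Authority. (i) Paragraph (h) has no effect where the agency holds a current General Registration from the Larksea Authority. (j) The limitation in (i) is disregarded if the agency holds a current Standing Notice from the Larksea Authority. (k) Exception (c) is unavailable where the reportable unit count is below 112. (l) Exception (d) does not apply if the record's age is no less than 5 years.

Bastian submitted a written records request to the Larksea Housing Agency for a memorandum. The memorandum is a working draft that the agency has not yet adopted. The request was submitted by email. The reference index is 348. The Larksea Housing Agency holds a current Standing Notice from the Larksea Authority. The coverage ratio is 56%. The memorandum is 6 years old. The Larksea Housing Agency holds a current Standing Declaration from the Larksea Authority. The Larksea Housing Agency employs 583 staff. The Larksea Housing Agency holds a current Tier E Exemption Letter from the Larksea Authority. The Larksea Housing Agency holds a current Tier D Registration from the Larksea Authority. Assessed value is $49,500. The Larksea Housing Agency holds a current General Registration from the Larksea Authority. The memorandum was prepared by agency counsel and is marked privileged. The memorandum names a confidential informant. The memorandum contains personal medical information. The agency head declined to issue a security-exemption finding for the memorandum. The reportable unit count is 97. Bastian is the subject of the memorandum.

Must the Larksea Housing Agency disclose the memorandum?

No — exception (b) applies; the Larksea Housing Agency is not required to disclose the memorandum.

Exception (a) fails — the agency head declined to issue a security-exemption finding.
Exception (b)'s conditions are all satisfied: the memorandum is privileged; the memorandum names a confidential informant. Considering the limiting provisions: (e) would limit (b) — a current Tier E Exemption Letter is held — but (f) sets (e) aside: (f) applies — the coverage ratio is 56%, under the 57% limit. (g) applies (Bastian is the subject of the memorandum), but is overridden by (h): (h) applies — a current Tier D Registration is held. (i) would limit (h) — a current General Registration is held — but (j) sets (i) aside: (j) operates against (i): a current Standing Notice is held. (b) remains available.
Exception (c) is satisfied on its face — the memorandum contains personal medical information; assessed value is $49,500, less than the $52,500 limit. But: (k) is engaged — the reportable unit count is 97, below the 112 limit. Exception (c) does not apply.
Exception (d): a current Standing Declaration is held; the reference index is 348, under the 370 limit — every condition holds. Turning to paragraph (l): (l) operates — the record's age is 6 years, meeting the 5 years threshold. So (d) is unavailable.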